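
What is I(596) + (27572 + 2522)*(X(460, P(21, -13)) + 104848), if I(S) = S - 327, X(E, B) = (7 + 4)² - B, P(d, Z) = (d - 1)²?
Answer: 3146899755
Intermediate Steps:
P(d, Z) = (-1 + d)²
X(E, B) = 121 - B (X(E, B) = 11² - B = 121 - B)
I(S) = -327 + S
I(596) + (27572 + 2522)*(X(460, P(21, -13)) + 104848) = (-327 + 596) + (27572 + 2522)*((121 - (-1 + 21)²) + 104848) = 269 + 30094*((121 - 1*20²) + 104848) = 269 + 30094*((121 - 1*400) + 104848) = 269 + 30094*((121 - 400) + 104848) = 269 + 30094*(-279 + 104848) = 269 + 30094*104569 = 269 + 3146899486 = 3146899755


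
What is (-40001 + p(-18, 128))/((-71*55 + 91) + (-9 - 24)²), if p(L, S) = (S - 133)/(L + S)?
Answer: 880023/59950 ≈ 14.679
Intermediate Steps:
p(L, S) = (-133 + S)/(L + S)
(-40001 + p(-18, 128))/((-71*55 + 91) + (-9 - 24)²) = (-40001 + (-133 + 128)/(-18 + 128))/((-71*55 + 91) + (-9 - 24)²) = (-40001 - 5/110)/((-3905 + 91) + (-33)²) = (-40001 + (1/110)*(-5))/(-3814 + 1089) = (-40001 - 1/22)/(-2725) = -880023/22*(-1/2725) = 880023/59950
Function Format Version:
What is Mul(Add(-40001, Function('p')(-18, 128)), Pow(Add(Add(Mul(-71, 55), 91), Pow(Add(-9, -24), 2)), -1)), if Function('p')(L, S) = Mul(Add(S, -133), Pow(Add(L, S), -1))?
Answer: Rational(880023, 59950) ≈ 14.679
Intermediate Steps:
Function('p')(L, S) = Mul(Pow(Add(L, S), -1), Add(-133, S)) (Function('p')(L, S) = Mul(Add(-133, S), Pow(Add(L, S), -1)) = Mul(Pow(Add(L, S), -1), Add(-133, S)))
Mul(Add(-40001, Function('p')(-18, 128)), Pow(Add(Add(Mul(-71, 55), 91), Pow(Add(-9, -24), 2)), -1)) = Mul(Add(-40001, Mul(Pow(Add(-18, 128), -1), Add(-133, 128))), Pow(Add(Add(Mul(-71, 55), 91), Pow(Add(-9, -24), 2)), -1)) = Mul(Add(-40001, Mul(Pow(110, -1), -5)), Pow(Add(Add(-3905, 91), Pow(-33, 2)), -1)) = Mul(Add(-40001, Mul(Rational(1, 110), -5)), Pow(Add(-3814, 1089), -1)) = Mul(Add(-40001, Rational(-1, 22)), Pow(-2725, -1)) = Mul(Rational(-880023, 22), Rational(-1, 2725)) = Rational(880023, 59950)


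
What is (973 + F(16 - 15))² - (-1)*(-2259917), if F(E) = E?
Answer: -1311241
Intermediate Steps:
(973 + F(16 - 15))² - (-1)*(-2259917) = (973 + (16 - 15))² - (-1)*(-2259917) = (973 + 1)² - 1*2259917 = 974² - 2259917 = 948676 - 2259917 = -1311241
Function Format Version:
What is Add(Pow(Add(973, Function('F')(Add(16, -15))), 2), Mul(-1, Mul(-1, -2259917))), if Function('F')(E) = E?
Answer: -1311241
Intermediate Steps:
Add(Pow(Add(973, Function('F')(Add(16, -15))), 2), Mul(-1, Mul(-1, -2259917))) = Add(Pow(Add(973, Add(16, -15)), 2), Mul(-1, Mul(-1, -2259917))) = Add(Pow(Add(973, 1), 2), Mul(-1, 2259917)) = Add(Pow(974, 2), -2259917) = Add(948676, -2259917) = -1311241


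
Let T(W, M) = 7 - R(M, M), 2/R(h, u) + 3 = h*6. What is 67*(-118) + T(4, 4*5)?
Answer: -924185/117 ≈ -7899.0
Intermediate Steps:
R(h, u) = 2/(-3 + 6*h) (R(h, u) = 2/(-3 + h*6) = 2/(-3 + 6*h))
T(W, M) = 7 - 2/(3*(-1 + 2*M))
67*(-118) + T(4, 4*5) = 67*(-118) + (-23 + 42*(4*5))/(3*(-1 + 2*(4*5))) = -7906 + (-23 + 42*20)/(3*(-1 + 2*20)) = -7906 + (-23 + 840)/(3*(-1 + 40)) = -7906 + (⅓)*817/39 = -7906 + (⅓)*(1/39)*817 = -7906 + 817/117 = -924185/117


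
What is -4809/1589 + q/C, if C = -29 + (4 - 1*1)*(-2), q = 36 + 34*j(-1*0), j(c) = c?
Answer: -32217/7945 ≈ -4.0550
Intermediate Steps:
q = 36 (q = 36 + 34*(-1*0) = 36 + 34*0 = 36 + 0 = 36)
C = -35 (C = -29 + (4 - 1)*(-2) = -29 + 3*(-2) = -29 - 6 = -35)
-4809/1589 + q/C = -4809/1589 + 36/(-35) = -4809*1/1589 + 36*(-1/35) = -687/227 - 36/35 = -32217/7945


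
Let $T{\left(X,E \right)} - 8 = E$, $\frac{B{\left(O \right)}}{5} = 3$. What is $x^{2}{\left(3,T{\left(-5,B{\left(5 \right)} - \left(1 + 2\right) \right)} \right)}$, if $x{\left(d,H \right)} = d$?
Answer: $9$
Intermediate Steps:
$B{\left(O \right)} = 15$ ($B{\left(O \right)} = 5 \cdot 3 = 15$)
$T{\left(X,E \right)} = 8 + E$
$x^{2}{\left(3,T{\left(-5,B{\left(5 \right)} - \left(1 + 2\right) \right)} \right)} = 3^{2} = 9$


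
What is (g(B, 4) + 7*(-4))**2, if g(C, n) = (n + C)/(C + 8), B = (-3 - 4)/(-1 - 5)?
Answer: 2277081/3025 ≈ 752.75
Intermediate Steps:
B = 7/6 (B = -7/(-6) = -7*(-1/6) = 7/6 ≈ 1.1667)
g(C, n) = (C + n)/(8 + C)
(g(B, 4) + 7*(-4))**2 = ((7/6 + 4)/(8 + 7/6) + 7*(-4))**2 = ((31/6)/(55/6) - 28)**2 = ((6/55)*(31/6) - 28)**2 = (31/55 - 28)**2 = (-1509/55)**2 = 2277081/3025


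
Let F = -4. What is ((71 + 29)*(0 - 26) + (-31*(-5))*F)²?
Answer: 10368400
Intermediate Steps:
((71 + 29)*(0 - 26) + (-31*(-5))*F)² = ((71 + 29)*(0 - 26) - 31*(-5)*(-4))² = (100*(-26) + 155*(-4))² = (-2600 - 620)² = (-3220)² = 10368400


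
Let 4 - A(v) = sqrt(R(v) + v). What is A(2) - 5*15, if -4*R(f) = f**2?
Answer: -72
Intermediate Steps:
R(f) = -f**2/4
A(v) = 4 - sqrt(v - v**2/4) (A(v) = 4 - sqrt(-v**2/4 + v) = 4 - sqrt(v - v**2/4))
A(2) - 5*15 = (4 - sqrt(-1*2*(-4 + 2))/2) - 5*15 = (4 - sqrt(-1*2*(-2))/2) - 75 = (4 - sqrt(4)/2) - 75 = (4 - 1/2*2) - 75 = (4 - 1) - 75 = 3 - 75 = -72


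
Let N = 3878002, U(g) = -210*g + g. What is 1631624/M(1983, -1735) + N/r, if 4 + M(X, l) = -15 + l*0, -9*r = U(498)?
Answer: -1483855709/17347 ≈ -85540.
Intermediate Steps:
U(g) = -209*g
r = 34694/3 (r = -(-209)*498/9 = -1/9*(-104082) = 34694/3 ≈ 11565.)
M(X, l) = -19 (M(X, l) = -4 + (-15 + l*0) = -4 + (-15 + 0) = -4 - 15 = -19)
1631624/M(1983, -1735) + N/r = 1631624/(-19) + 3878002/(34694/3) = 1631624*(-1/19) + 3878002*(3/34694) = -1631624/19 + 5817003/17347 = -1483855709/17347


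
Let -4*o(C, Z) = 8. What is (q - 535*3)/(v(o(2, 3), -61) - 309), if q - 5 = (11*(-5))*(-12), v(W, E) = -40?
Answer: 940/349 ≈ 2.6934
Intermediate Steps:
o(C, Z) = -2 (o(C, Z) = -¼*8 = -2)
q = 665 (q = 5 + (11*(-5))*(-12) = 5 - 55*(-12) = 5 + 660 = 665)
(q - 535*3)/(v(o(2, 3), -61) - 309) = (665 - 535*3)/(-40 - 309) = (665 - 1605)/(-349) = -940*(-1/349) = 940/349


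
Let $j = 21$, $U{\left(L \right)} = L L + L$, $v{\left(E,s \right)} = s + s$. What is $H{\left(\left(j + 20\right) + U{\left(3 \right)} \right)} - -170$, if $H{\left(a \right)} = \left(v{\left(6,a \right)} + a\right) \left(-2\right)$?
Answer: $-148$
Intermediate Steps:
$v{\left(E,s \right)} = 2 s$
$U{\left(L \right)} = L + L^{2}$ ($U{\left(L \right)} = L^{2} + L = L + L^{2}$)
$H{\left(a \right)} = - 6 a$ ($H{\left(a \right)} = \left(2 a + a\right) \left(-2\right) = 3 a \left(-2\right) = - 6 a$)
$H{\left(\left(j + 20\right) + U{\left(3 \right)} \right)} - -170 = - 6 \left(\left(21 + 20\right) + 3 \left(1 + 3\right)\right) - -170 = - 6 \left(41 + 3 \cdot 4\right) + 170 = - 6 \left(41 + 12\right) + 170 = \left(-6\right) 53 + 170 = -318 + 170 = -148$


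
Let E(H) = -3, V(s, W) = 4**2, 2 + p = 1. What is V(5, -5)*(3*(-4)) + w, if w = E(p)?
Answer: -195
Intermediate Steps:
p = -1 (p = -2 + 1 = -1)
V(s, W) = 16
w = -3
V(5, -5)*(3*(-4)) + w = 16*(3*(-4)) - 3 = 16*(-12) - 3 = -192 - 3 = -195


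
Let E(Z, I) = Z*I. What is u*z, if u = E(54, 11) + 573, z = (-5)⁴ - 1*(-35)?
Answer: 770220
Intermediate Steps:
E(Z, I) = I*Z
z = 660 (z = 625 + 35 = 660)
u = 1167 (u = 11*54 + 573 = 594 + 573 = 1167)
u*z = 1167*660 = 770220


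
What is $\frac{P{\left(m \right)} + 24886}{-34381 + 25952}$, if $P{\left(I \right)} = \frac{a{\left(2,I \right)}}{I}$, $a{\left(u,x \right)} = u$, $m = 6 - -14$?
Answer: $- \frac{248861}{84290} \approx -2.9524$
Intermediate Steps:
$m = 20$ ($m = 6 + 14 = 20$)
$P{\left(I \right)} = \frac{2}{I}$
$\frac{P{\left(m \right)} + 24886}{-34381 + 25952} = \frac{\frac{2}{20} + 24886}{-34381 + 25952} = \frac{2 \cdot \frac{1}{20} + 24886}{-8429} = \left(\frac{1}{10} + 24886\right) \left(- \frac{1}{8429}\right) = \frac{248861}{10} \left(- \frac{1}{8429}\right) = - \frac{248861}{84290}$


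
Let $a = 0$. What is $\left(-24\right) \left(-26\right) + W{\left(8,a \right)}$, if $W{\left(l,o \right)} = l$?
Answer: $632$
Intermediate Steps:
$\left(-24\right) \left(-26\right) + W{\left(8,a \right)} = \left(-24\right) \left(-26\right) + 8 = 624 + 8 = 632$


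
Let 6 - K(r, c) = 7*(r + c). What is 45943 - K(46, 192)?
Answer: 47603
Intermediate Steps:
K(r, c) = 6 - 7*c - 7*r (K(r, c) = 6 - 7*(r + c) = 6 - 7*(c + r) = 6 - (7*c + 7*r) = 6 + (-7*c - 7*r) = 6 - 7*c - 7*r)
45943 - K(46, 192) = 45943 - (6 - 7*192 - 7*46) = 45943 - (6 - 1344 - 322) = 45943 - 1*(-1660) = 45943 + 1660 = 47603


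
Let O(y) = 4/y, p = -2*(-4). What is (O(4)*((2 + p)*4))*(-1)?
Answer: -40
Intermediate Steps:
p = 8
(O(4)*((2 + p)*4))*(-1) = ((4/4)*((2 + 8)*4))*(-1) = ((4*(¼))*(10*4))*(-1) = (1*40)*(-1) = 40*(-1) = -40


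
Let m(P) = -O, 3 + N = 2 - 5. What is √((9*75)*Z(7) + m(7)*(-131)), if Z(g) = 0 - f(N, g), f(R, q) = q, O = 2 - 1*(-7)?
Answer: 3*I*√394 ≈ 59.548*I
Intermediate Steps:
N = -6 (N = -3 + (2 - 5) = -3 - 3 = -6)
O = 9 (O = 2 + 7 = 9)
m(P) = -9 (m(P) = -1*9 = -9)
Z(g) = -g (Z(g) = 0 - g = -g)
√((9*75)*Z(7) + m(7)*(-131)) = √((9*75)*(-1*7) - 9*(-131)) = √(675*(-7) + 1179) = √(-4725 + 1179) = √(-3546) = 3*I*√394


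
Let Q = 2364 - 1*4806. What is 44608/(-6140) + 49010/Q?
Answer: -51231767/1874235 ≈ -27.335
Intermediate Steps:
Q = -2442 (Q = 2364 - 4806 = -2442)
44608/(-6140) + 49010/Q = 44608/(-6140) + 49010/(-2442) = 44608*(-1/6140) + 49010*(-1/2442) = -11152/1535 - 24505/1221 = -51231767/1874235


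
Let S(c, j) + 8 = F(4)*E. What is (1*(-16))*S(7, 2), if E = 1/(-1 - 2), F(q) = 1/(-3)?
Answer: 1136/9 ≈ 126.22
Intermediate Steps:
F(q) = -⅓
E = -⅓ (E = 1/(-3) = -⅓ ≈ -0.33333)
S(c, j) = -71/9 (S(c, j) = -8 - ⅓*(-⅓) = -8 + ⅑ = -71/9)
(1*(-16))*S(7, 2) = (1*(-16))*(-71/9) = -16*(-71/9) = 1136/9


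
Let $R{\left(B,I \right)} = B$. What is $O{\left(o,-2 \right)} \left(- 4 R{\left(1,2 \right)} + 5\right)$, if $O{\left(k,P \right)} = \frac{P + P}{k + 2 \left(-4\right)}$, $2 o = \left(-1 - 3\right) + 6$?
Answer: $\frac{4}{7} \approx 0.57143$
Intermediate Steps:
$o = 1$ ($o = \frac{\left(-1 - 3\right) + 6}{2} = \frac{-4 + 6}{2} = \frac{1}{2} \cdot 2 = 1$)
$O{\left(k,P \right)} = \frac{2 P}{-8 + k}$ ($O{\left(k,P \right)} = \frac{2 P}{k - 8} = \frac{2 P}{-8 + k}$)
$O{\left(o,-2 \right)} \left(- 4 R{\left(1,2 \right)} + 5\right) = 2 \left(-2\right) \frac{1}{-8 + 1} \left(\left(-4\right) 1 + 5\right) = 2 \left(-2\right) \frac{1}{-7} \left(-4 + 5\right) = 2 \left(-2\right) \left(- \frac{1}{7}\right) 1 = \frac{4}{7} \cdot 1 = \frac{4}{7}$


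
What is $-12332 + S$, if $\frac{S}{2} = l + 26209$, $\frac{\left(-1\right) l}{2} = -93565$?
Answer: $414346$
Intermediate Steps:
$l = 187130$ ($l = \left(-2\right) \left(-93565\right) = 187130$)
$S = 426678$ ($S = 2 \left(187130 + 26209\right) = 2 \cdot 213339 = 426678$)
$-12332 + S = -12332 + 426678 = 414346$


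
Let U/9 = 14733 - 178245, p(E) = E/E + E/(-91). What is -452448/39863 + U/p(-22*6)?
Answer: -5338407478968/8889449 ≈ -6.0053e+5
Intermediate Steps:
p(E) = 1 - E/91 (p(E) = 1 + E*(-1/91) = 1 - E/91)
U = -1471608 (U = 9*(14733 - 178245) = 9*(-163512) = -1471608)
-452448/39863 + U/p(-22*6) = -452448/39863 - 1471608/(1 - (-22)*6/91) = -452448*1/39863 - 1471608/(1 - 1/91*(-132)) = -452448/39863 - 1471608/(1 + 132/91) = -452448/39863 - 1471608/223/91 = -452448/39863 - 1471608*91/223 = -452448/39863 - 133916328/223 = -5338407478968/8889449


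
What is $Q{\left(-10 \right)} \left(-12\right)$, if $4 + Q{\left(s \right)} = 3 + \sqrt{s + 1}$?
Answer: $12 - 36 i \approx 12.0 - 36.0 i$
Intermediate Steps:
$Q{\left(s \right)} = -1 + \sqrt{1 + s}$ ($Q{\left(s \right)} = -4 + \left(3 + \sqrt{s + 1}\right) = -4 + \left(3 + \sqrt{1 + s}\right) = -1 + \sqrt{1 + s}$)
$Q{\left(-10 \right)} \left(-12\right) = \left(-1 + \sqrt{1 - 10}\right) \left(-12\right) = \left(-1 + \sqrt{-9}\right) \left(-12\right) = \left(-1 + 3 i\right) \left(-12\right) = 12 - 36 i$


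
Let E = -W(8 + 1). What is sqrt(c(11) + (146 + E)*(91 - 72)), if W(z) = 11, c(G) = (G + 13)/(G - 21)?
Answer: sqrt(64065)/5 ≈ 50.622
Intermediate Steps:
c(G) = (13 + G)/(-21 + G)
E = -11 (E = -1*11 = -11)
sqrt(c(11) + (146 + E)*(91 - 72)) = sqrt((13 + 11)/(-21 + 11) + (146 - 11)*(91 - 72)) = sqrt(24/(-10) + 135*19) = sqrt(-1/10*24 + 2565) = sqrt(-12/5 + 2565) = sqrt(12813/5) = sqrt(64065)/5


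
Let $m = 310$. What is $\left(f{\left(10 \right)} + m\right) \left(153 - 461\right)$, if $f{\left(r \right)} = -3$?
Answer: $-94556$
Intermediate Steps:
$\left(f{\left(10 \right)} + m\right) \left(153 - 461\right) = \left(-3 + 310\right) \left(153 - 461\right) = 307 \left(-308\right) = -94556$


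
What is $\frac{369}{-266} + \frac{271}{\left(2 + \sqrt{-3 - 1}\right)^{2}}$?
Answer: $- \frac{369}{266} - \frac{271 i}{8} \approx -1.3872 - 33.875 i$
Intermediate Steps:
$\frac{369}{-266} + \frac{271}{\left(2 + \sqrt{-3 - 1}\right)^{2}} = 369 \left(- \frac{1}{266}\right) + \frac{271}{\left(2 + \sqrt{-4}\right)^{2}} = - \frac{369}{266} + \frac{271}{\left(2 + 2 i\right)^{2}}$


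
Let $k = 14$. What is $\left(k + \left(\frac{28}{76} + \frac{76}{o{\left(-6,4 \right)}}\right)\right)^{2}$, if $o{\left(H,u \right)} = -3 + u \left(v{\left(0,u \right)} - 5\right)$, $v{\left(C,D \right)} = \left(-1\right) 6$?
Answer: $\frac{129663769}{797449} \approx 162.6$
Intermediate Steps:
$v{\left(C,D \right)} = -6$
$o{\left(H,u \right)} = -3 - 11 u$ ($o{\left(H,u \right)} = -3 + u \left(-6 - 5\right) = -3 + u \left(-11\right) = -3 - 11 u$)
$\left(k + \left(\frac{28}{76} + \frac{76}{o{\left(-6,4 \right)}}\right)\right)^{2} = \left(14 + \left(\frac{28}{76} + \frac{76}{-3 - 44}\right)\right)^{2} = \left(14 + \left(28 \cdot \frac{1}{76} + \frac{76}{-3 - 44}\right)\right)^{2} = \left(14 + \left(\frac{7}{19} + \frac{76}{-47}\right)\right)^{2} = \left(14 + \left(\frac{7}{19} + 76 \left(- \frac{1}{47}\right)\right)\right)^{2} = \left(14 + \left(\frac{7}{19} - \frac{76}{47}\right)\right)^{2} = \left(14 - \frac{1115}{893}\right)^{2} = \left(\frac{11387}{893}\right)^{2} = \frac{129663769}{797449}$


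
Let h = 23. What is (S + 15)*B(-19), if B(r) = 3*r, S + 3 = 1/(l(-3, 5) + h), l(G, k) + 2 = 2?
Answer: -15789/23 ≈ -686.48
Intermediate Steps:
l(G, k) = 0 (l(G, k) = -2 + 2 = 0)
S = -68/23 (S = -3 + 1/(0 + 23) = -3 + 1/23 = -68/23 ≈ -2.9565)
(S + 15)*B(-19) = (-68/23 + 15)*(3*(-19)) = (277/23)*(-57) = -15789/23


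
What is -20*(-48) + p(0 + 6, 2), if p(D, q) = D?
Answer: 966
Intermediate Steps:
-20*(-48) + p(0 + 6, 2) = -20*(-48) + (0 + 6) = 960 + 6 = 966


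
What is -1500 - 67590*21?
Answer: -1420890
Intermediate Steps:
-1500 - 67590*21 = -1500 - 1502*945 = -1500 - 1419390 = -1420890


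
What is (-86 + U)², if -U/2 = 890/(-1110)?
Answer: 87759424/12321 ≈ 7122.8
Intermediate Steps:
U = 178/111 (U = -1780/(-1110) = -1780*(-1)/1110 = -2*(-89/111) = 178/111 ≈ 1.6036)
(-86 + U)² = (-86 + 178/111)² = (-9368/111)² = 87759424/12321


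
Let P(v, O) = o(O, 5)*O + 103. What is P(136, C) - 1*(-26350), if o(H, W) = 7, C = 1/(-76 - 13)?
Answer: 2354310/89 ≈ 26453.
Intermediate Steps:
C = -1/89 (C = 1/(-89) = -1/89 ≈ -0.011236)
P(v, O) = 103 + 7*O (P(v, O) = 7*O + 103 = 103 + 7*O)
P(136, C) - 1*(-26350) = (103 + 7*(-1/89)) - 1*(-26350) = (103 - 7/89) + 26350 = 9160/89 + 26350 = 2354310/89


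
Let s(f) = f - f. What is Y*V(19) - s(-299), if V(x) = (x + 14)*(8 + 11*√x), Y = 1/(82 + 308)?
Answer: 44/65 + 121*√19/130 ≈ 4.7341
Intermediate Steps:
s(f) = 0
Y = 1/390 ≈ 0.0025641
V(x) = (8 + 11*√x)*(14 + x) (V(x) = (14 + x)*(8 + 11*√x) = (8 + 11*√x)*(14 + x))
Y*V(19) - s(-299) = (112 + 8*19 + 11*19^(3/2) + 154*√19)/390 - 1*0 = (112 + 152 + 11*(19*√19) + 154*√19)/390 + 0 = (112 + 152 + 209*√19 + 154*√19)/390 + 0 = (264 + 363*√19)/390 + 0 = (44/65 + 121*√19/130) + 0 = 44/65 + 121*√19/130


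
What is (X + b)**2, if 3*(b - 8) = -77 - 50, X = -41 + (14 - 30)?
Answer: 75076/9 ≈ 8341.8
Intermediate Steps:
X = -57 (X = -41 - 16 = -57)
b = -103/3 (b = 8 + (-77 - 50)/3 = 8 + (1/3)*(-127) = 8 - 127/3 = -103/3 ≈ -34.333)
(X + b)**2 = (-57 - 103/3)**2 = (-274/3)**2 = 75076/9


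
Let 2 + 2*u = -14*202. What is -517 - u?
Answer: 898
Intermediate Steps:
u = -1415 (u = -1 + (-14*202)/2 = -1 + (1/2)*(-2828) = -1 - 1414 = -1415)
-517 - u = -517 - 1*(-1415) = -517 + 1415 = 898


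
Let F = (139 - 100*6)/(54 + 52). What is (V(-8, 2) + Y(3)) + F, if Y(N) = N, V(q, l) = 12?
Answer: 1129/106 ≈ 10.651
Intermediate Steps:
F = -461/106 (F = (139 - 600)/106 = -461*1/106 = -461/106 ≈ -4.3491)
(V(-8, 2) + Y(3)) + F = (12 + 3) - 461/106 = 15 - 461/106 = 1129/106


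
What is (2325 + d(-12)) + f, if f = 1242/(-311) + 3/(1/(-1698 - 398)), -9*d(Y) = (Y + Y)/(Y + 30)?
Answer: -33309601/8397 ≈ -3966.8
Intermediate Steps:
d(Y) = -2*Y/(9*(30 + Y)) (d(Y) = -(Y + Y)/(9*(Y + 30)) = -2*Y/(9*(30 + Y)))
f = -1956810/311 (f = 1242*(-1/311) + 3/(1/(-2096)) = -1242/311 + 3/(-1/2096) = -1242/311 + 3*(-2096) = -1242/311 - 6288 = -1956810/311 ≈ -6292.0)
(2325 + d(-12)) + f = (2325 - 2*(-12)/(270 + 9*(-12))) - 1956810/311 = (2325 - 2*(-12)/(270 - 108)) - 1956810/311 = (2325 - 2*(-12)/162) - 1956810/311 = (2325 - 2*(-12)*1/162) - 1956810/311 = (2325 + 4/27) - 1956810/311 = 62779/27 - 1956810/311 = -33309601/8397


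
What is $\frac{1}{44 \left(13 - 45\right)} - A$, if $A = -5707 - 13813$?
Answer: $\frac{27484159}{1408} \approx 19520.0$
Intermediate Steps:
$A = -19520$
$\frac{1}{44 \left(13 - 45\right)} - A = \frac{1}{44 \left(13 - 45\right)} - -19520 = \frac{1}{44 \left(-32\right)} + 19520 = \frac{1}{-1408} + 19520 = - \frac{1}{1408} + 19520 = \frac{27484159}{1408}$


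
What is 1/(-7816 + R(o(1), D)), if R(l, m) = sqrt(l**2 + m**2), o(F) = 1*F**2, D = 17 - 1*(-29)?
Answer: -7816/61087739 - sqrt(2117)/61087739 ≈ -0.00012870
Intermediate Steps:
D = 46 (D = 17 + 29 = 46)
o(F) = F**2
1/(-7816 + R(o(1), D)) = 1/(-7816 + sqrt((1**2)**2 + 46**2)) = 1/(-7816 + sqrt(1**2 + 2116)) = 1/(-7816 + sqrt(1 + 2116)) = 1/(-7816 + sqrt(2117))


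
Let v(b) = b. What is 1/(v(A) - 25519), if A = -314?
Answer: -1/25833 ≈ -3.8710e-5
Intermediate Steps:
1/(v(A) - 25519) = 1/(-314 - 25519) = 1/(-25833) = -1/25833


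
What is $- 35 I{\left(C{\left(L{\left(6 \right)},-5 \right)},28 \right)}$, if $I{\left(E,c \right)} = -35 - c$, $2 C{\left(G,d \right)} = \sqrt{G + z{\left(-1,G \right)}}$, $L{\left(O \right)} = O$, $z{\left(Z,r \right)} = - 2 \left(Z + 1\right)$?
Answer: $2205$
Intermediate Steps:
$z{\left(Z,r \right)} = -2 - 2 Z$ ($z{\left(Z,r \right)} = - 2 \left(1 + Z\right) = -2 - 2 Z$)
$C{\left(G,d \right)} = \frac{\sqrt{G}}{2}$ ($C{\left(G,d \right)} = \frac{\sqrt{G - 0}}{2} = \frac{\sqrt{G + \left(-2 + 2\right)}}{2} = \frac{\sqrt{G + 0}}{2} = \frac{\sqrt{G}}{2}$)
$- 35 I{\left(C{\left(L{\left(6 \right)},-5 \right)},28 \right)} = - 35 \left(-35 - 28\right) = \left(-35\right) \left(-63\right) = 2205$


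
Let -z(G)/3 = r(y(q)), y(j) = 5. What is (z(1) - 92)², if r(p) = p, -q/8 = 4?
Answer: 11449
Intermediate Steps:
q = -32 (q = -8*4 = -32)
z(G) = -15 (z(G) = -3*5 = -15)
(z(1) - 92)² = (-15 - 92)² = (-107)² = 11449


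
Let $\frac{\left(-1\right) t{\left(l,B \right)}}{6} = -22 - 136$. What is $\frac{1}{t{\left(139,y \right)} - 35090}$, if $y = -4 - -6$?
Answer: $- \frac{1}{34142} \approx -2.9289 \cdot 10^{-5}$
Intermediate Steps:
$y = 2$ ($y = -4 + 6 = 2$)
$t{\left(l,B \right)} = 948$ ($t{\left(l,B \right)} = - 6 \left(-22 - 136\right) = \left(-6\right) \left(-158\right) = 948$)
$\frac{1}{t{\left(139,y \right)} - 35090} = \frac{1}{948 - 35090} = \frac{1}{-34142} = - \frac{1}{34142}$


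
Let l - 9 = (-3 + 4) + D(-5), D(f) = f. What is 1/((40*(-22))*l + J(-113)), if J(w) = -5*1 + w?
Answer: -1/4518 ≈ -0.00022134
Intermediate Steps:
J(w) = -5 + w
l = 5 (l = 9 + ((-3 + 4) - 5) = 9 + (1 - 5) = 9 - 4 = 5)
1/((40*(-22))*l + J(-113)) = 1/((40*(-22))*5 + (-5 - 113)) = 1/(-880*5 - 118) = 1/(-4400 - 118) = 1/(-4518) = -1/4518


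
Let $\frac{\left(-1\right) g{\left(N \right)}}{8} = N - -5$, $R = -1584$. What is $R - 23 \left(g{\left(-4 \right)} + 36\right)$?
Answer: $-2228$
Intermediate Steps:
$g{\left(N \right)} = -40 - 8 N$ ($g{\left(N \right)} = - 8 \left(N - -5\right) = - 8 \left(N + 5\right) = - 8 \left(5 + N\right) = -40 - 8 N$)
$R - 23 \left(g{\left(-4 \right)} + 36\right) = -1584 - 23 \left(\left(-40 - -32\right) + 36\right) = -1584 - 23 \left(\left(-40 + 32\right) + 36\right) = -1584 - 23 \left(-8 + 36\right) = -1584 - 644 = -2228$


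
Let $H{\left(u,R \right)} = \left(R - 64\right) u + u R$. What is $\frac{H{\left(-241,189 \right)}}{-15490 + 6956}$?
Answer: $\frac{37837}{4267} \approx 8.8674$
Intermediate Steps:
$H{\left(u,R \right)} = R u + u \left(-64 + R\right)$ ($H{\left(u,R \right)} = \left(-64 + R\right) u + R u = u \left(-64 + R\right) + R u = R u + u \left(-64 + R\right)$)
$\frac{H{\left(-241,189 \right)}}{-15490 + 6956} = \frac{2 \left(-241\right) \left(-32 + 189\right)}{-15490 + 6956} = \frac{2 \left(-241\right) 157}{-8534} = \left(-75674\right) \left(- \frac{1}{8534}\right) = \frac{37837}{4267}$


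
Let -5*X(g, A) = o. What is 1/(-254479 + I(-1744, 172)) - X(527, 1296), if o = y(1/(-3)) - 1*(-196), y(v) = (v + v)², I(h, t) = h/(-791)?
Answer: 71176541753/1811620305 ≈ 39.289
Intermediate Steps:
I(h, t) = -h/791 (I(h, t) = h*(-1/791) = -h/791)
y(v) = 4*v² (y(v) = (2*v)² = 4*v²)
o = 1768/9 (o = 4*(1/(-3))² - 1*(-196) = 4*(-⅓)² + 196 = 4*(⅑) + 196 = 4/9 + 196 = 1768/9 ≈ 196.44)
X(g, A) = -1768/45 (X(g, A) = -⅕*1768/9 = -1768/45)
1/(-254479 + I(-1744, 172)) - X(527, 1296) = 1/(-254479 - 1/791*(-1744)) - 1*(-1768/45) = 1/(-254479 + 1744/791) + 1768/45 = 1/(-201291145/791) + 1768/45 = -791/201291145 + 1768/45 = 71176541753/1811620305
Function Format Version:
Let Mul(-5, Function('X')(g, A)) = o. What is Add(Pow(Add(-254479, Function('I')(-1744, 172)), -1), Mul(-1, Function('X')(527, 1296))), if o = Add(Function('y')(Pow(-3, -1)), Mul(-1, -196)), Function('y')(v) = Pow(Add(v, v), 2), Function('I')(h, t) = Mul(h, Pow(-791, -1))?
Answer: Rational(71176541753, 1811620305) ≈ 39.289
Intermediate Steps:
Function('I')(h, t) = Mul(Rational(-1, 791), h) (Function('I')(h, t) = Mul(h, Rational(-1, 791)) = Mul(Rational(-1, 791), h))
Function('y')(v) = Mul(4, Pow(v, 2)) (Function('y')(v) = Pow(Mul(2, v), 2) = Mul(4, Pow(v, 2)))
o = Rational(1768, 9) (o = Add(Mul(4, Pow(Pow(-3, -1), 2)), Mul(-1, -196)) = Add(Mul(4, Pow(Rational(-1, 3), 2)), 196) = Add(Mul(4, Rational(1, 9)), 196) = Add(Rational(4, 9), 196) = Rational(1768, 9) ≈ 196.44)
Function('X')(g, A) = Rational(-1768, 45) (Function('X')(g, A) = Mul(Rational(-1, 5), Rational(1768, 9)) = Rational(-1768, 45))
Add(Pow(Add(-254479, Function('I')(-1744, 172)), -1), Mul(-1, Function('X')(527, 1296))) = Add(Pow(Add(-254479, Mul(Rational(-1, 791), -1744)), -1), Mul(-1, Rational(-1768, 45))) = Add(Pow(Add(-254479, Rational(1744, 791)), -1), Rational(1768, 45)) = Add(Pow(Rational(-201291145, 791), -1), Rational(1768, 45)) = Add(Rational(-791, 201291145), Rational(1768, 45)) = Rational(71176541753, 1811620305)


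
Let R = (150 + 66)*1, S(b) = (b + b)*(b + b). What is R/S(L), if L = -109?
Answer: 54/11881 ≈ 0.0045451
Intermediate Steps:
S(b) = 4*b² (S(b) = (2*b)*(2*b) = 4*b²)
R = 216 (R = 216*1 = 216)
R/S(L) = 216/((4*(-109)²)) = 216/((4*11881)) = 216/47524 = 216*(1/47524) = 54/11881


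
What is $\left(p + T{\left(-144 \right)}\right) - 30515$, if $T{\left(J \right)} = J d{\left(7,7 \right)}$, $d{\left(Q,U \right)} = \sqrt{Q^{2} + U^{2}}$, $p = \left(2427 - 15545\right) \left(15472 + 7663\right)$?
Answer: $-303515445 - 1008 \sqrt{2} \approx -3.0352 \cdot 10^{8}$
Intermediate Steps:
$p = -303484930$ ($p = \left(-13118\right) 23135 = -303484930$)
$T{\left(J \right)} = 7 J \sqrt{2}$ ($T{\left(J \right)} = J \sqrt{7^{2} + 7^{2}} = J \sqrt{49 + 49} = J \sqrt{98} = J 7 \sqrt{2} = 7 J \sqrt{2}$)
$\left(p + T{\left(-144 \right)}\right) - 30515 = \left(-303484930 + 7 \left(-144\right) \sqrt{2}\right) - 30515 = \left(-303484930 - 1008 \sqrt{2}\right) - 30515 = -303515445 - 1008 \sqrt{2}$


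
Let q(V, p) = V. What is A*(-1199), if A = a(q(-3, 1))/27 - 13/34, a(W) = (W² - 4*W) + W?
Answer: -34771/102 ≈ -340.89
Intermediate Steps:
a(W) = W² - 3*W
A = 29/102 (A = -3*(-3 - 3)/27 - 13/34 = -3*(-6)*(1/27) - 13*1/34 = 18*(1/27) - 13/34 = ⅔ - 13/34 = 29/102 ≈ 0.28431)
A*(-1199) = (29/102)*(-1199) = -34771/102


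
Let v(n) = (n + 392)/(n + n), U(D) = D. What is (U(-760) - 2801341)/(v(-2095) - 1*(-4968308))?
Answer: -11740803190/20817212223 ≈ -0.56400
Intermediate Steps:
v(n) = (392 + n)/(2*n) (v(n) = (392 + n)/((2*n)) = (392 + n)*(1/(2*n)) = (392 + n)/(2*n))
(U(-760) - 2801341)/(v(-2095) - 1*(-4968308)) = (-760 - 2801341)/((1/2)*(392 - 2095)/(-2095) - 1*(-4968308)) = -2802101/((1/2)*(-1/2095)*(-1703) + 4968308) = -2802101/(1703/4190 + 4968308) = -2802101/20817212223/4190 = -2802101*4190/20817212223 = -11740803190/20817212223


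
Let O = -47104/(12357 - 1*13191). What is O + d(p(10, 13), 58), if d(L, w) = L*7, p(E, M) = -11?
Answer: -8557/417 ≈ -20.520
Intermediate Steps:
d(L, w) = 7*L
O = 23552/417 (O = -47104/(12357 - 13191) = -47104/(-834) = -47104*(-1/834) = 23552/417 ≈ 56.480)
O + d(p(10, 13), 58) = 23552/417 + 7*(-11) = 23552/417 - 77 = -8557/417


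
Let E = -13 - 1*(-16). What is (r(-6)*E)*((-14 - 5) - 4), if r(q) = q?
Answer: 414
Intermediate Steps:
E = 3 (E = -13 + 16 = 3)
(r(-6)*E)*((-14 - 5) - 4) = (-6*3)*((-14 - 5) - 4) = -18*(-19 - 4) = -18*(-23) = 414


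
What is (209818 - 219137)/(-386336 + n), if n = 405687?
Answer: -9319/19351 ≈ -0.48158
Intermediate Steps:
(209818 - 219137)/(-386336 + n) = (209818 - 219137)/(-386336 + 405687) = -9319/19351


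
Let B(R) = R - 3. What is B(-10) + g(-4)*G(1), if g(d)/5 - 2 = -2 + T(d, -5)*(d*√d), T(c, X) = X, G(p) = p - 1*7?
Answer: -13 - 1200*I ≈ -13.0 - 1200.0*I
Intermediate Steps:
G(p) = -7 + p (G(p) = p - 7 = -7 + p)
B(R) = -3 + R
g(d) = -25*d^(3/2) (g(d) = 10 + 5*(-2 - 5*d*√d) = 10 + 5*(-2 - 5*d^(3/2)) = 10 + (-10 - 25*d^(3/2)) = -25*d^(3/2))
B(-10) + g(-4)*G(1) = (-3 - 10) + (-(-200)*I)*(-7 + 1) = -13 - (-200)*I*(-6) = -13 + (200*I)*(-6) = -13 - 1200*I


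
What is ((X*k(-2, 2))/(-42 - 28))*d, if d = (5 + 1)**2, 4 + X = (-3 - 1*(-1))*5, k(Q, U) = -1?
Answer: -36/5 ≈ -7.2000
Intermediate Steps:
X = -14 (X = -4 + (-3 - 1*(-1))*5 = -4 + (-3 + 1)*5 = -4 - 2*5 = -4 - 10 = -14)
d = 36 (d = 6**2 = 36)
((X*k(-2, 2))/(-42 - 28))*d = ((-14*(-1))/(-42 - 28))*36 = (14/(-70))*36 = (14*(-1/70))*36 = -1/5*36 = -36/5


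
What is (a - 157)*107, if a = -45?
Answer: -21614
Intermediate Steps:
(a - 157)*107 = (-45 - 157)*107 = -202*107 = -21614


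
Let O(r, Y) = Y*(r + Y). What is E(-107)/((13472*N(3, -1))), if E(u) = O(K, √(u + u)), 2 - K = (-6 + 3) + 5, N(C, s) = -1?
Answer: 107/6736 ≈ 0.015885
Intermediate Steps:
K = 0 (K = 2 - ((-6 + 3) + 5) = 2 - (-3 + 5) = 2 - 1*2 = 2 - 2 = 0)
O(r, Y) = Y*(Y + r)
E(u) = 2*u (E(u) = √(u + u)*(√(u + u) + 0) = √(2*u)*(√(2*u) + 0) = (√2*√u)*(√2*√u + 0) = (√2*√u)*(√2*√u) = 2*u)
E(-107)/((13472*N(3, -1))) = (2*(-107))/((13472*(-1))) = -214/(-13472) = -214*(-1/13472) = 107/6736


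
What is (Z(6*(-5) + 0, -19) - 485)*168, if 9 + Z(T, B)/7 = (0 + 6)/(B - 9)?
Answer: -92316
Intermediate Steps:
Z(T, B) = -63 + 42/(-9 + B) (Z(T, B) = -63 + 7*((0 + 6)/(B - 9)) = -63 + 7*(6/(-9 + B)) = -63 + 42/(-9 + B))
(Z(6*(-5) + 0, -19) - 485)*168 = (21*(29 - 3*(-19))/(-9 - 19) - 485)*168 = (21*(29 + 57)/(-28) - 485)*168 = (21*(-1/28)*86 - 485)*168 = (-129/2 - 485)*168 = -1099/2*168 = -92316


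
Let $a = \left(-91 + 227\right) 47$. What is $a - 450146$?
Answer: $-443754$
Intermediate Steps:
$a = 6392$ ($a = 136 \cdot 47 = 6392$)
$a - 450146 = 6392 - 450146 = -443754$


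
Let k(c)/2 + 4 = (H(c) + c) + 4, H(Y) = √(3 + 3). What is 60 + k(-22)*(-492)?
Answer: 21708 - 984*√6 ≈ 19298.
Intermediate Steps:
H(Y) = √6
k(c) = 2*c + 2*√6 (k(c) = -8 + 2*((√6 + c) + 4) = -8 + 2*((c + √6) + 4) = -8 + 2*(4 + c + √6) = -8 + (8 + 2*c + 2*√6) = 2*c + 2*√6)
60 + k(-22)*(-492) = 60 + (2*(-22) + 2*√6)*(-492) = 60 + (-44 + 2*√6)*(-492) = 60 + (21648 - 984*√6) = 21708 - 984*√6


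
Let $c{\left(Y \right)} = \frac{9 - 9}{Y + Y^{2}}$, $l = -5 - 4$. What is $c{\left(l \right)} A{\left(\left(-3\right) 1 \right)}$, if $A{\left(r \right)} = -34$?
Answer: $0$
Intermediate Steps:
$l = -9$ ($l = -5 - 4 = -9$)
$c{\left(Y \right)} = 0$ ($c{\left(Y \right)} = \frac{0}{Y + Y^{2}} = 0$)
$c{\left(l \right)} A{\left(\left(-3\right) 1 \right)} = 0 \left(-34\right) = 0$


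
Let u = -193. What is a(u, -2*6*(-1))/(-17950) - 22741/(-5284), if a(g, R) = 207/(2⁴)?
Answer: 1632530353/379391200 ≈ 4.3030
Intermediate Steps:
a(g, R) = 207/16
a(u, -2*6*(-1))/(-17950) - 22741/(-5284) = (207/16)/(-17950) - 22741/(-5284) = (207/16)*(-1/17950) - 22741*(-1/5284) = -207/287200 + 22741/5284 = 1632530353/379391200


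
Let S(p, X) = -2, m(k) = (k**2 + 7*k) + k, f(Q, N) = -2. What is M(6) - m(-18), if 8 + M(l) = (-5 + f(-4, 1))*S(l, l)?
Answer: -174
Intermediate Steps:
m(k) = k**2 + 8*k
M(l) = 6 (M(l) = -8 + (-5 - 2)*(-2) = -8 - 7*(-2) = -8 + 14 = 6)
M(6) - m(-18) = 6 - (-18)*(8 - 18) = 6 - (-18)*(-10) = 6 - 1*180 = 6 - 180 = -174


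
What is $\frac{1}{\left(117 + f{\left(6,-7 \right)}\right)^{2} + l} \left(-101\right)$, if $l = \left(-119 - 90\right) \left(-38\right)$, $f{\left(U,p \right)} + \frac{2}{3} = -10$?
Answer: $- \frac{909}{173239} \approx -0.0052471$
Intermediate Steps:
$f{\left(U,p \right)} = - \frac{32}{3}$ ($f{\left(U,p \right)} = - \frac{2}{3} - 10 = - \frac{32}{3}$)
$l = 7942$ ($l = \left(-209\right) \left(-38\right) = 7942$)
$\frac{1}{\left(117 + f{\left(6,-7 \right)}\right)^{2} + l} \left(-101\right) = \frac{1}{\left(117 - \frac{32}{3}\right)^{2} + 7942} \left(-101\right) = \frac{1}{\left(\frac{319}{3}\right)^{2} + 7942} \left(-101\right) = \frac{1}{\frac{101761}{9} + 7942} \left(-101\right) = \frac{1}{\frac{173239}{9}} \left(-101\right) = \frac{9}{173239} \left(-101\right) = - \frac{909}{173239}$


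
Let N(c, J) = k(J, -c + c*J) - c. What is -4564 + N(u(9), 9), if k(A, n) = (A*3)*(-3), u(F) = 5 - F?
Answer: -4641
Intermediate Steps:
k(A, n) = -9*A (k(A, n) = (3*A)*(-3) = -9*A)
N(c, J) = -c - 9*J (N(c, J) = -9*J - c = -c - 9*J)
-4564 + N(u(9), 9) = -4564 + (-(5 - 1*9) - 9*9) = -4564 + (-(5 - 9) - 81) = -4564 + (-1*(-4) - 81) = -4564 + (4 - 81) = -4564 - 77 = -4641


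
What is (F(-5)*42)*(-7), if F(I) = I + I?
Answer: 2940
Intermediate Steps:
F(I) = 2*I
(F(-5)*42)*(-7) = ((2*(-5))*42)*(-7) = -10*42*(-7) = -420*(-7) = 2940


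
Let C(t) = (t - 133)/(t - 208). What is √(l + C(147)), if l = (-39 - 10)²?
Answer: √8933267/61 ≈ 48.998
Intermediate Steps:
C(t) = (-133 + t)/(-208 + t)
l = 2401 (l = (-49)² = 2401)
√(l + C(147)) = √(2401 + (-133 + 147)/(-208 + 147)) = √(2401 + 14/(-61)) = √(2401 - 1/61*14) = √(2401 - 14/61) = √(146447/61) = √8933267/61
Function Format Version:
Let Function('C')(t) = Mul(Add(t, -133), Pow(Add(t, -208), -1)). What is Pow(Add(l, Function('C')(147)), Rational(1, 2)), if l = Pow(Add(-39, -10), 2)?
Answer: Mul(Rational(1, 61), Pow(8933267, Rational(1, 2))) ≈ 48.998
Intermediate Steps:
Function('C')(t) = Mul(Pow(Add(-208, t), -1), Add(-133, t)) (Function('C')(t) = Mul(Add(-133, t), Pow(Add(-208, t), -1)) = Mul(Pow(Add(-208, t), -1), Add(-133, t)))
l = 2401 (l = Pow(-49, 2) = 2401)
Pow(Add(l, Function('C')(147)), Rational(1, 2)) = Pow(Add(2401, Mul(Pow(Add(-208, 147), -1), Add(-133, 147))), Rational(1, 2)) = Pow(Add(2401, Mul(Pow(-61, -1), 14)), Rational(1, 2)) = Pow(Add(2401, Mul(Rational(-1, 61), 14)), Rational(1, 2)) = Pow(Add(2401, Rational(-14, 61)), Rational(1, 2)) = Pow(Rational(146447, 61), Rational(1, 2)) = Mul(Rational(1, 61), Pow(8933267, Rational(1, 2)))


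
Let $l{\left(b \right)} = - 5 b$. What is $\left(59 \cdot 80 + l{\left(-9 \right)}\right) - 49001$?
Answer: $-44236$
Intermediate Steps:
$\left(59 \cdot 80 + l{\left(-9 \right)}\right) - 49001 = \left(59 \cdot 80 - -45\right) - 49001 = \left(4720 + 45\right) - 49001 = 4765 - 49001 = -44236$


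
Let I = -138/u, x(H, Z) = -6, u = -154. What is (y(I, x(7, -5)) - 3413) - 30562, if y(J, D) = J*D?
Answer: -2616489/77 ≈ -33980.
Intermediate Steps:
I = 69/77 (I = -138/(-154) = -138*(-1/154) = 69/77 ≈ 0.89610)
y(J, D) = D*J
(y(I, x(7, -5)) - 3413) - 30562 = (-6*69/77 - 3413) - 30562 = (-414/77 - 3413) - 30562 = -263215/77 - 30562 = -2616489/77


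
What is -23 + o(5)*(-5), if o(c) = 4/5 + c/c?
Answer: -32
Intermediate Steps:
o(c) = 9/5 (o(c) = 4*(1/5) + 1 = 4/5 + 1 = 9/5)
-23 + o(5)*(-5) = -23 + (9/5)*(-5) = -23 - 9 = -32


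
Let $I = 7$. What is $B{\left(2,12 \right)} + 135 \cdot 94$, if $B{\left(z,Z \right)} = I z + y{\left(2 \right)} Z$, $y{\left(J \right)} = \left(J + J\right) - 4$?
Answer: $12704$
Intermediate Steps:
$y{\left(J \right)} = -4 + 2 J$ ($y{\left(J \right)} = 2 J - 4 = -4 + 2 J$)
$B{\left(z,Z \right)} = 7 z$ ($B{\left(z,Z \right)} = 7 z + \left(-4 + 2 \cdot 2\right) Z = 7 z + \left(-4 + 4\right) Z = 7 z + 0 Z = 7 z + 0 = 7 z$)
$B{\left(2,12 \right)} + 135 \cdot 94 = 7 \cdot 2 + 135 \cdot 94 = 14 + 12690 = 12704$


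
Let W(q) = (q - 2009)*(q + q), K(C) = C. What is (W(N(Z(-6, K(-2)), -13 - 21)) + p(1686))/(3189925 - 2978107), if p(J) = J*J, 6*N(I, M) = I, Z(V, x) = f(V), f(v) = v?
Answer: 474436/35303 ≈ 13.439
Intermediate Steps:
Z(V, x) = V
N(I, M) = I/6
p(J) = J²
W(q) = 2*q*(-2009 + q) (W(q) = (-2009 + q)*(2*q) = 2*q*(-2009 + q))
(W(N(Z(-6, K(-2)), -13 - 21)) + p(1686))/(3189925 - 2978107) = (2*((⅙)*(-6))*(-2009 + (⅙)*(-6)) + 1686²)/(3189925 - 2978107) = (2*(-1)*(-2009 - 1) + 2842596)/211818 = (2*(-1)*(-2010) + 2842596)*(1/211818) = (4020 + 2842596)*(1/211818) = 2846616*(1/211818) = 474436/35303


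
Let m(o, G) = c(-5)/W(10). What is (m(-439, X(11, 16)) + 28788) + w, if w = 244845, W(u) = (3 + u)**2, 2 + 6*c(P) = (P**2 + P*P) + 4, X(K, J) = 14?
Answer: 10671689/39 ≈ 2.7363e+5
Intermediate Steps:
c(P) = 1/3 + P**2/3 (c(P) = -1/3 + ((P**2 + P*P) + 4)/6 = -1/3 + ((P**2 + P**2) + 4)/6 = -1/3 + (2*P**2 + 4)/6 = -1/3 + (4 + 2*P**2)/6 = -1/3 + (2/3 + P**2/3) = 1/3 + P**2/3)
m(o, G) = 2/39 (m(o, G) = (1/3 + (1/3)*(-5)**2)/((3 + 10)**2) = (1/3 + (1/3)*25)/(13**2) = (1/3 + 25/3)/169 = (26/3)*(1/169) = 2/39)
(m(-439, X(11, 16)) + 28788) + w = (2/39 + 28788) + 244845 = 1122734/39 + 244845 = 10671689/39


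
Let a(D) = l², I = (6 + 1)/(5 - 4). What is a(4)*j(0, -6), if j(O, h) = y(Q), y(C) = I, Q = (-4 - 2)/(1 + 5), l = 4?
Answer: 112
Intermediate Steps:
I = 7 (I = 7/1 = 7*1 = 7)
Q = -1 (Q = -6/6 = -6*⅙ = -1)
y(C) = 7
j(O, h) = 7
a(D) = 16 (a(D) = 4² = 16)
a(4)*j(0, -6) = 16*7 = 112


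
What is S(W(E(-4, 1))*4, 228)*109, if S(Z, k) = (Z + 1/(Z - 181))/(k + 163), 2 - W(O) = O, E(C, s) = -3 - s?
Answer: 410603/61387 ≈ 6.6888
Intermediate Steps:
W(O) = 2 - O
S(Z, k) = (Z + 1/(-181 + Z))/(163 + k)
S(W(E(-4, 1))*4, 228)*109 = ((1 + ((2 - (-3 - 1*1))*4)**2 - 181*(2 - (-3 - 1*1))*4)/(-29503 - 181*228 + 163*((2 - (-3 - 1*1))*4) + ((2 - (-3 - 1*1))*4)*228))*109 = ((1 + ((2 - (-3 - 1))*4)**2 - 181*(2 - (-3 - 1))*4)/(-29503 - 41268 + 163*((2 - (-3 - 1))*4) + ((2 - (-3 - 1))*4)*228))*109 = ((1 + ((2 - 1*(-4))*4)**2 - 181*(2 - 1*(-4))*4)/(-29503 - 41268 + 163*((2 - 1*(-4))*4) + ((2 - 1*(-4))*4)*228))*109 = ((1 + ((2 + 4)*4)**2 - 181*(2 + 4)*4)/(-29503 - 41268 + 163*((2 + 4)*4) + ((2 + 4)*4)*228))*109 = ((1 + (6*4)**2 - 1086*4)/(-29503 - 41268 + 163*(6*4) + (6*4)*228))*109 = ((1 + 24**2 - 181*24)/(-29503 - 41268 + 163*24 + 24*228))*109 = ((1 + 576 - 4344)/(-29503 - 41268 + 3912 + 5472))*109 = (-3767/(-61387))*109 = -1/61387*(-3767)*109 = (3767/61387)*109 = 410603/61387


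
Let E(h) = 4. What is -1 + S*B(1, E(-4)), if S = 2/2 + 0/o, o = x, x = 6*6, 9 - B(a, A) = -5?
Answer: 13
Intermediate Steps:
B(a, A) = 14 (B(a, A) = 9 - 1*(-5) = 9 + 5 = 14)
x = 36
o = 36
S = 1 (S = 2/2 + 0/36 = 2*(½) + 0*(1/36) = 1 + 0 = 1)
-1 + S*B(1, E(-4)) = -1 + 1*14 = -1 + 14 = 13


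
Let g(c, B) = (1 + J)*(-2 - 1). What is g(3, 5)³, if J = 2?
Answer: -729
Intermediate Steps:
g(c, B) = -9 (g(c, B) = (1 + 2)*(-2 - 1) = 3*(-3) = -9)
g(3, 5)³ = (-9)³ = -729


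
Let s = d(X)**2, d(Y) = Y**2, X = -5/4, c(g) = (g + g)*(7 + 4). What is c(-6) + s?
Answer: -33167/256 ≈ -129.56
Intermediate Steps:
c(g) = 22*g (c(g) = (2*g)*11 = 22*g)
X = -5/4 (X = -5*1/4 = -5/4 ≈ -1.2500)
s = 625/256 (s = ((-5/4)**2)**2 = (25/16)**2 = 625/256 ≈ 2.4414)
c(-6) + s = 22*(-6) + 625/256 = -132 + 625/256 = -33167/256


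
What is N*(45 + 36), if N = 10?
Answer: 810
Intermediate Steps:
N*(45 + 36) = 10*(45 + 36) = 10*81 = 810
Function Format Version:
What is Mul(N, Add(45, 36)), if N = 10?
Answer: 810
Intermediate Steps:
Mul(N, Add(45, 36)) = Mul(10, Add(45, 36)) = Mul(10, 81) = 810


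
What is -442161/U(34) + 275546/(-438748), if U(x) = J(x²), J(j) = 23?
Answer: -4217469391/219374 ≈ -19225.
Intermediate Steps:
U(x) = 23
-442161/U(34) + 275546/(-438748) = -442161/23 + 275546/(-438748) = -442161*1/23 + 275546*(-1/438748) = -442161/23 - 137773/219374 = -4217469391/219374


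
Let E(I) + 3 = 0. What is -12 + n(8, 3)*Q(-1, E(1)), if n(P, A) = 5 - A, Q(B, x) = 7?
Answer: 2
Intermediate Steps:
E(I) = -3 (E(I) = -3 + 0 = -3)
-12 + n(8, 3)*Q(-1, E(1)) = -12 + (5 - 1*3)*7 = -12 + (5 - 3)*7 = -12 + 2*7 = -12 + 14 = 2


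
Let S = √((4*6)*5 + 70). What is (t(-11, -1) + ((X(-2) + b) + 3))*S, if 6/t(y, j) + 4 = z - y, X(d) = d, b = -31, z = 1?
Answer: -117*√190/4 ≈ -403.18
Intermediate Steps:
t(y, j) = 6/(-3 - y) (t(y, j) = 6/(-4 + (1 - y)) = 6/(-3 - y))
S = √190 (S = √(24*5 + 70) = √(120 + 70) = √190 ≈ 13.784)
(t(-11, -1) + ((X(-2) + b) + 3))*S = (-6/(3 - 11) + ((-2 - 31) + 3))*√190 = (-6/(-8) + (-33 + 3))*√190 = (-6*(-⅛) - 30)*√190 = (¾ - 30)*√190 = -117*√190/4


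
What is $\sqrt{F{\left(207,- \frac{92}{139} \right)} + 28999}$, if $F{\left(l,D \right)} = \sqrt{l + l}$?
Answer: $\sqrt{28999 + 3 \sqrt{46}} \approx 170.35$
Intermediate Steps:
$F{\left(l,D \right)} = \sqrt{2} \sqrt{l}$ ($F{\left(l,D \right)} = \sqrt{2 l} = \sqrt{2} \sqrt{l}$)
$\sqrt{F{\left(207,- \frac{92}{139} \right)} + 28999} = \sqrt{\sqrt{2} \sqrt{207} + 28999} = \sqrt{\sqrt{2} \cdot 3 \sqrt{23} + 28999} = \sqrt{3 \sqrt{46} + 28999} = \sqrt{28999 + 3 \sqrt{46}}$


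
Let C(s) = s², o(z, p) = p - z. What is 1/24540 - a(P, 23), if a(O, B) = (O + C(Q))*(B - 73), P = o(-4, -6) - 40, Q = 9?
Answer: 47853001/24540 ≈ 1950.0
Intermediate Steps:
P = -42 (P = (-6 - 1*(-4)) - 40 = (-6 + 4) - 40 = -2 - 40 = -42)
a(O, B) = (-73 + B)*(81 + O) (a(O, B) = (O + 9²)*(B - 73) = (O + 81)*(-73 + B) = (81 + O)*(-73 + B) = (-73 + B)*(81 + O))
1/24540 - a(P, 23) = 1/24540 - (-5913 - 73*(-42) + 81*23 + 23*(-42)) = 1/24540 - (-5913 + 3066 + 1863 - 966) = 1/24540 - 1*(-1950) = 1/24540 + 1950 = 47853001/24540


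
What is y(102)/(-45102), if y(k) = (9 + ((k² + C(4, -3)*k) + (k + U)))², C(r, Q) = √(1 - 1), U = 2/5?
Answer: -2764340929/1127550 ≈ -2451.6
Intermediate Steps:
U = ⅖ (U = 2*(⅕) = ⅖ ≈ 0.40000)
C(r, Q) = 0 (C(r, Q) = √0 = 0)
y(k) = (47/5 + k + k²)² (y(k) = (9 + ((k² + 0*k) + (k + ⅖)))² = (9 + ((k² + 0) + (⅖ + k)))² = (9 + (k² + (⅖ + k)))² = (9 + (⅖ + k + k²))² = (47/5 + k + k²)²)
y(102)/(-45102) = ((47 + 5*102 + 5*102²)²/25)/(-45102) = ((47 + 510 + 5*10404)²/25)*(-1/45102) = ((47 + 510 + 52020)²/25)*(-1/45102) = ((1/25)*52577²)*(-1/45102) = ((1/25)*2764340929)*(-1/45102) = (2764340929/25)*(-1/45102) = -2764340929/1127550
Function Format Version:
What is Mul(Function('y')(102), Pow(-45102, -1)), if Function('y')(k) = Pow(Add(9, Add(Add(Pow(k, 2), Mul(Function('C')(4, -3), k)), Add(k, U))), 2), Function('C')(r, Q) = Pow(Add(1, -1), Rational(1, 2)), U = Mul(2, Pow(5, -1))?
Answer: Rational(-2764340929, 1127550) ≈ -2451.6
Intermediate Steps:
U = Rational(2, 5) (U = Mul(2, Rational(1, 5)) = Rational(2, 5) ≈ 0.40000)
Function('C')(r, Q) = 0 (Function('C')(r, Q) = Pow(0, Rational(1, 2)) = 0)
Function('y')(k) = Pow(Add(Rational(47, 5), k, Pow(k, 2)), 2) (Function('y')(k) = Pow(Add(9, Add(Add(Pow(k, 2), Mul(0, k)), Add(k, Rational(2, 5)))), 2) = Pow(Add(9, Add(Add(Pow(k, 2), 0), Add(Rational(2, 5), k))), 2) = Pow(Add(9, Add(Pow(k, 2), Add(Rational(2, 5), k))), 2) = Pow(Add(9, Add(Rational(2, 5), k, Pow(k, 2))), 2) = Pow(Add(Rational(47, 5), k, Pow(k, 2)), 2))
Mul(Function('y')(102), Pow(-45102, -1)) = Mul(Mul(Rational(1, 25), Pow(Add(47, Mul(5, 102), Mul(5, Pow(102, 2))), 2)), Pow(-45102, -1)) = Mul(Mul(Rational(1, 25), Pow(Add(47, 510, Mul(5, 10404)), 2)), Rational(-1, 45102)) = Mul(Mul(Rational(1, 25), Pow(Add(47, 510, 52020), 2)), Rational(-1, 45102)) = Mul(Mul(Rational(1, 25), Pow(52577, 2)), Rational(-1, 45102)) = Mul(Mul(Rational(1, 25), 2764340929), Rational(-1, 45102)) = Mul(Rational(2764340929, 25), Rational(-1, 45102)) = Rational(-2764340929, 1127550)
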